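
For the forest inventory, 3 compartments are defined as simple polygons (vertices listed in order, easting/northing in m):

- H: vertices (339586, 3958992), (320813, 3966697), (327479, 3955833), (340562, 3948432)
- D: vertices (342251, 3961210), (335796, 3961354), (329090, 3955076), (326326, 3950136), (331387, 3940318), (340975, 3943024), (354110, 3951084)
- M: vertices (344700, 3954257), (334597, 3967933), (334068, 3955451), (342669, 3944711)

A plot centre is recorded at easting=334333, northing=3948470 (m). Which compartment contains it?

Cast a ray rightward from (334333, 3948470). For each polygon, the edges (by vertex number in listed order) whose endpoints lie on opposite sides of northing = 3948470, where each meets that height, and whether that is right or left of the point:
H: 3–4 at easting≈340494.8 (right), 4–1 at easting≈340558.5 (right) → 2 crossings.
D: 4–5 at easting≈327184.8 (left), 6–7 at easting≈349850.1 (right) → 1 crossing.
M: 3–4 at easting≈339658.7 (right), 4–1 at easting≈343468.8 (right) → 2 crossings.
Only D has an odd count, so the point is inside D.

D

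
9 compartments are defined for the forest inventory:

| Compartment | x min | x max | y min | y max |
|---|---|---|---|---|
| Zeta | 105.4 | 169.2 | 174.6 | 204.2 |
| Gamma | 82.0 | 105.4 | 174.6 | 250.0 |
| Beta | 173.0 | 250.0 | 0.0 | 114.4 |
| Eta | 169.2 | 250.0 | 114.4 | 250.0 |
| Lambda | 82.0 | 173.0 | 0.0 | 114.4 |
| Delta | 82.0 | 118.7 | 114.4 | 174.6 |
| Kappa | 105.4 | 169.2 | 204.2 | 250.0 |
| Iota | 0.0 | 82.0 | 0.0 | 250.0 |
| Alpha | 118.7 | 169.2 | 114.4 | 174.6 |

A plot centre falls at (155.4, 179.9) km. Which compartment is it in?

The point has x = 155.4 and y = 179.9.
Only Zeta satisfies 105.4 ≤ x ≤ 169.2 and 174.6 ≤ y ≤ 204.2.

Zeta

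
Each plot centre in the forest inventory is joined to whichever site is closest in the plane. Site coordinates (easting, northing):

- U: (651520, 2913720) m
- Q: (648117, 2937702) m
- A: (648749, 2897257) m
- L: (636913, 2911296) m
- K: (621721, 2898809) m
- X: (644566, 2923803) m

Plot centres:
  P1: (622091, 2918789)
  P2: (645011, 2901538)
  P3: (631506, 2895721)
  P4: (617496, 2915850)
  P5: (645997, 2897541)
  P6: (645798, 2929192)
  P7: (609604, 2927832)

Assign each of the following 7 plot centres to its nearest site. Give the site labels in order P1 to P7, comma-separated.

L, A, K, K, A, X, K

P1 → L (d²=275836733.00)
P2 → A (d²=32299605.00)
P3 → K (d²=105281969.00)
P4 → K (d²=308246306.00)
P5 → A (d²=7654160.00)
P6 → X (d²=30559145.00)
P7 → K (d²=989156218.00)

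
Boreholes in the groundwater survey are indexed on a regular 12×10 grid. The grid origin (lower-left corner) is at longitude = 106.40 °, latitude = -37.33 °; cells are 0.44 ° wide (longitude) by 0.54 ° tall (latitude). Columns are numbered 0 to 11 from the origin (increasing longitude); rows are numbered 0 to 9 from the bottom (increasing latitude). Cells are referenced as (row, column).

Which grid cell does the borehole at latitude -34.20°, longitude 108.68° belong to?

(5, 5)

Column index: ⌊(108.68 − 106.40) / 0.44⌋ = ⌊5.182⌋ = 5
Row offset from origin: ⌊(-34.20 − -37.33) / 0.54⌋ = ⌊5.796⌋ = 5 → row 5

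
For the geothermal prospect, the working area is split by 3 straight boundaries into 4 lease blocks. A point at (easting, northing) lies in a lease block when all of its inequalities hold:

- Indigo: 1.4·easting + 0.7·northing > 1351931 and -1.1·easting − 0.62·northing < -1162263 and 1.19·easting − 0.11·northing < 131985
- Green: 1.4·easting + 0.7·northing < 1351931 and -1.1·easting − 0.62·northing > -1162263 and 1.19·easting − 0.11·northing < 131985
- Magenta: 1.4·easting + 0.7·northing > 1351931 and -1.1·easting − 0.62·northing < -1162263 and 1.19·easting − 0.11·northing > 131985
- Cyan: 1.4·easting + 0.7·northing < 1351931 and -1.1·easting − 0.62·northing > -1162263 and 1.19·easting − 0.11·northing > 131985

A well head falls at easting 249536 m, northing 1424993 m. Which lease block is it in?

1.4·249536 + 0.7·1424993 = 1346845.500, which is < 1351931
-1.1·249536 − 0.62·1424993 = -1157985.260, which is > -1162263
1.19·249536 − 0.11·1424993 = 140198.610, which is > 131985
This sign pattern matches Cyan.

Cyan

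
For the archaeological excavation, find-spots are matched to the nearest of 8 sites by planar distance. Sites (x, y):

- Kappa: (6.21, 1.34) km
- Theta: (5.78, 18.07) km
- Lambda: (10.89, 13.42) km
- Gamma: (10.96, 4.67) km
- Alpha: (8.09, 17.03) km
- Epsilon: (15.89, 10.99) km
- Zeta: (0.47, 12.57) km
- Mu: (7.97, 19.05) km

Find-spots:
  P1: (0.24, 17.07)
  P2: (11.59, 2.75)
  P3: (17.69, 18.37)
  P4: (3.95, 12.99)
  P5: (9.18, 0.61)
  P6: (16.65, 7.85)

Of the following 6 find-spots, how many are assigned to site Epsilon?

2

P1 → Zeta
P2 → Gamma
P3 → Epsilon
P4 → Zeta
P5 → Kappa
P6 → Epsilon
2 of the 6 go to Epsilon.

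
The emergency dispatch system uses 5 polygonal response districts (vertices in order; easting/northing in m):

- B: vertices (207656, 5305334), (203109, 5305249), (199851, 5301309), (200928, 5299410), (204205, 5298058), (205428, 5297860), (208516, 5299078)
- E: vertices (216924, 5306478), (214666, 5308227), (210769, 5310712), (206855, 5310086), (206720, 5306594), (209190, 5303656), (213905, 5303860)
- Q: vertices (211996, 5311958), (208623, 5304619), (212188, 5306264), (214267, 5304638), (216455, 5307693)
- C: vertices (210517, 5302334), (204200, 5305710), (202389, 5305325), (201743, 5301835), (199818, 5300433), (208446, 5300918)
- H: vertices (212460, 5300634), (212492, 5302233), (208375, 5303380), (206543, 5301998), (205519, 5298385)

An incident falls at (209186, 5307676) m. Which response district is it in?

Cast a ray rightward from (209186, 5307676). For each polygon, the edges (by vertex number in listed order) whose endpoints lie on opposite sides of northing = 5307676, where each meets that height, and whether that is right or left of the point:
B: no edge straddles that height → 0 crossings.
E: 1–2 at easting≈215377.4 (right), 4–5 at easting≈206761.8 (left) → 1 crossing.
Q: 1–2 at easting≈210028.0 (right), 4–5 at easting≈216442.8 (right) → 2 crossings.
C: no edge straddles that height → 0 crossings.
H: no edge straddles that height → 0 crossings.
Only E has an odd count, so the point is inside E.

E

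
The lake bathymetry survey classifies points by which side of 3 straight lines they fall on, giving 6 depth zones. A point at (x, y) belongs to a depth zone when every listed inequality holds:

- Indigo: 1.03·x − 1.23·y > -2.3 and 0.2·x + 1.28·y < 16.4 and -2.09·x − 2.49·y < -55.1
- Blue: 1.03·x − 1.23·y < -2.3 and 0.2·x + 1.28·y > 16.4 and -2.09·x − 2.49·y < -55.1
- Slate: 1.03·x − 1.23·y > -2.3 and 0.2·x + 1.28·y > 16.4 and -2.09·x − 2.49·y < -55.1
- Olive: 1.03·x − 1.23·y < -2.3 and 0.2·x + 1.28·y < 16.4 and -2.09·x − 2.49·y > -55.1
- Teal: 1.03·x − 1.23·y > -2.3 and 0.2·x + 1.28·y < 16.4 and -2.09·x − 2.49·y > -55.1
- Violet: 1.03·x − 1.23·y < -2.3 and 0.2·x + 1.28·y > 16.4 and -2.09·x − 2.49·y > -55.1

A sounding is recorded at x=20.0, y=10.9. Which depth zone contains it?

Slate

1.03·20.0 − 1.23·10.9 = 7.193, which is > -2.3
0.2·20.0 + 1.28·10.9 = 17.952, which is > 16.4
-2.09·20.0 − 2.49·10.9 = -68.941, which is < -55.1
This sign pattern matches Slate.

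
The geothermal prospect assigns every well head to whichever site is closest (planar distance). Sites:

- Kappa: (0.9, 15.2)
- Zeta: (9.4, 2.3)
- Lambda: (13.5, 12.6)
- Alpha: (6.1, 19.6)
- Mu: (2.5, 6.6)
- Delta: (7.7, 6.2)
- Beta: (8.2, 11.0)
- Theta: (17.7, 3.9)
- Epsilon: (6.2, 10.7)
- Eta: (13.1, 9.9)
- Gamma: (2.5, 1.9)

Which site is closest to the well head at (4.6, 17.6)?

Squared distances to each site:
Kappa: 19.450; Zeta: 257.130; Lambda: 104.210; Alpha: 6.250; Mu: 125.410; Delta: 139.570; Beta: 56.520; Theta: 359.300; Epsilon: 50.170; Eta: 131.540; Gamma: 250.900.
Minimum at Alpha.

Alpha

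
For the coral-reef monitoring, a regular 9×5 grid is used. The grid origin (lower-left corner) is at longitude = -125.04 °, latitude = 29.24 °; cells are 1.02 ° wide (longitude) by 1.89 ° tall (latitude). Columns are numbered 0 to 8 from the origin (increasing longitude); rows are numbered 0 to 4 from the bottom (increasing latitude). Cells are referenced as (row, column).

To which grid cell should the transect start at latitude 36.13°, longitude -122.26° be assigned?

Column index: ⌊(-122.26 − -125.04) / 1.02⌋ = ⌊2.725⌋ = 2
Row offset from origin: ⌊(36.13 − 29.24) / 1.89⌋ = ⌊3.646⌋ = 3 → row 3

(3, 2)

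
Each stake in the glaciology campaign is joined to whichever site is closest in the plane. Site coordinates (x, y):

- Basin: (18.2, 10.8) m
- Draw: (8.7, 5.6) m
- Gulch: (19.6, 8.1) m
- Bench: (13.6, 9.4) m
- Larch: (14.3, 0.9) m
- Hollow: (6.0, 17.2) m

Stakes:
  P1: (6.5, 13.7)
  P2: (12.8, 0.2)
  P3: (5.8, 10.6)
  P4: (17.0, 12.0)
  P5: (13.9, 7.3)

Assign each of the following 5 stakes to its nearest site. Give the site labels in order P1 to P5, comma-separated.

P1 → Hollow (d²=12.50)
P2 → Larch (d²=2.74)
P3 → Draw (d²=33.41)
P4 → Basin (d²=2.88)
P5 → Bench (d²=4.50)

Hollow, Larch, Draw, Basin, Bench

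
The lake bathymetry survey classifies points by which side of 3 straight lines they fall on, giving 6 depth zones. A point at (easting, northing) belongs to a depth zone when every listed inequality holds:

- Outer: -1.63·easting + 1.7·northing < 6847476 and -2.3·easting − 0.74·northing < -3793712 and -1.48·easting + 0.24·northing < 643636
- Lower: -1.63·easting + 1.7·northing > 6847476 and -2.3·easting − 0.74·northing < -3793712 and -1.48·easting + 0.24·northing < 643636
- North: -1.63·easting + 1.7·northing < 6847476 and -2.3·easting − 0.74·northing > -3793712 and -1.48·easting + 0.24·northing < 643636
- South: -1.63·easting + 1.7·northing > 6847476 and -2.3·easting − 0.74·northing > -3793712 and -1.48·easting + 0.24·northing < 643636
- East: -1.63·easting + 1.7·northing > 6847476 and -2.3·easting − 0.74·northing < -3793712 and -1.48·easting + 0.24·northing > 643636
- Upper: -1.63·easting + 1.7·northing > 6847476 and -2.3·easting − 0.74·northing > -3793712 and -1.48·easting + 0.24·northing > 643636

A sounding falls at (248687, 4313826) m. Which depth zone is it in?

-1.63·248687 + 1.7·4313826 = 6928144.390, which is > 6847476
-2.3·248687 − 0.74·4313826 = -3764211.340, which is > -3793712
-1.48·248687 + 0.24·4313826 = 667261.480, which is > 643636
This sign pattern matches Upper.

Upper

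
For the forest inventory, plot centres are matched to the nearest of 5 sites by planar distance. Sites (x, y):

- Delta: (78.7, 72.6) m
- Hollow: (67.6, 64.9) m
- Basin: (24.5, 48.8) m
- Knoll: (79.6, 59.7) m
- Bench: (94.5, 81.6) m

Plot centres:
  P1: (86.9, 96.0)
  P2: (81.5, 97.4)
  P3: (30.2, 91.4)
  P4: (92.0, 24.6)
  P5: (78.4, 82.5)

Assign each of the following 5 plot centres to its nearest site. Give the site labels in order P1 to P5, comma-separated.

P1 → Bench (d²=265.12)
P2 → Bench (d²=418.64)
P3 → Basin (d²=1847.25)
P4 → Knoll (d²=1385.77)
P5 → Delta (d²=98.10)

Bench, Bench, Basin, Knoll, Delta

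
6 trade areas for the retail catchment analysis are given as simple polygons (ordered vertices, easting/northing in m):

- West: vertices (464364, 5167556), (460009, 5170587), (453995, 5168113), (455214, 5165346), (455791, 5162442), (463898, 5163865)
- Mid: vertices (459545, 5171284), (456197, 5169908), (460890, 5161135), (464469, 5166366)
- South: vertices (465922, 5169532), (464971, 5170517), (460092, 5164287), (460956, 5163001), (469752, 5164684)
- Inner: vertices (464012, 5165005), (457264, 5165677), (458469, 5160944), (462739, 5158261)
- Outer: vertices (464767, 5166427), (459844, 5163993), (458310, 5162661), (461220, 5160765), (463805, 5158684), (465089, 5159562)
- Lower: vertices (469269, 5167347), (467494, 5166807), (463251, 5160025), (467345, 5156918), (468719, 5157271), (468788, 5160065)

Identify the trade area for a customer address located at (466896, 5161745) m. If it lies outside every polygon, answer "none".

Cast a ray rightward from (466896, 5161745). For each polygon, the edges (by vertex number in listed order) whose endpoints lie on opposite sides of northing = 5161745, where each meets that height, and whether that is right or left of the point:
West: no edge straddles that height → 0 crossings.
Mid: 2–3 at easting≈460563.7 (left), 3–4 at easting≈461307.4 (left) → 0 crossings.
South: no edge straddles that height → 0 crossings.
Inner: 2–3 at easting≈458265.1 (left), 4–1 at easting≈463396.6 (left) → 0 crossings.
Outer: 3–4 at easting≈459715.9 (left), 6–1 at easting≈464986.6 (left) → 0 crossings.
Lower: 2–3 at easting≈464327.1 (left), 6–1 at easting≈468899.0 (right) → 1 crossing.
Only Lower has an odd count, so the point is inside Lower.

Lower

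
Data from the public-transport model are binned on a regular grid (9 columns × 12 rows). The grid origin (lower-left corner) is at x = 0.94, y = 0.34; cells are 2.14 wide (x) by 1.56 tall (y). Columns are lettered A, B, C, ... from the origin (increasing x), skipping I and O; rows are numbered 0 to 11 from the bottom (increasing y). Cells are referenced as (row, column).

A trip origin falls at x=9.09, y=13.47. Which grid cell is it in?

Column index: ⌊(9.09 − 0.94) / 2.14⌋ = ⌊3.808⌋ = 3 → column D
Row offset from origin: ⌊(13.47 − 0.34) / 1.56⌋ = ⌊8.417⌋ = 8 → row 8

(8, D)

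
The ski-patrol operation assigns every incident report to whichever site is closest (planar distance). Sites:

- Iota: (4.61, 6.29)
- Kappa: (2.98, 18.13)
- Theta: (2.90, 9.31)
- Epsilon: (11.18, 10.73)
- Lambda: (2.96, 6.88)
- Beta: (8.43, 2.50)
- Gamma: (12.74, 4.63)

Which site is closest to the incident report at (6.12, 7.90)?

Iota

Squared distances to each site:
Iota: 4.872; Kappa: 114.512; Theta: 12.357; Epsilon: 33.612; Lambda: 11.026; Beta: 34.496; Gamma: 54.517.
Minimum at Iota.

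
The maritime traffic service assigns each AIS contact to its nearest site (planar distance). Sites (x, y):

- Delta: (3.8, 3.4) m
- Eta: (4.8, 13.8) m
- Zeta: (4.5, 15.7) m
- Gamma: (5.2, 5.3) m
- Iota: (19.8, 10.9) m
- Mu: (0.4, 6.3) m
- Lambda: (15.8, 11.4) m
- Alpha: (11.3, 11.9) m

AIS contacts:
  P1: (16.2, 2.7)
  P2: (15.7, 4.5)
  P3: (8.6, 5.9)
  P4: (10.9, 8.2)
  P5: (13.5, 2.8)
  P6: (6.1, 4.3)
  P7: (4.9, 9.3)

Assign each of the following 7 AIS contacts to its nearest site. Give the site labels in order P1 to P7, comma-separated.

Lambda, Lambda, Gamma, Alpha, Gamma, Gamma, Gamma

P1 → Lambda (d²=75.85)
P2 → Lambda (d²=47.62)
P3 → Gamma (d²=11.92)
P4 → Alpha (d²=13.85)
P5 → Gamma (d²=75.14)
P6 → Gamma (d²=1.81)
P7 → Gamma (d²=16.09)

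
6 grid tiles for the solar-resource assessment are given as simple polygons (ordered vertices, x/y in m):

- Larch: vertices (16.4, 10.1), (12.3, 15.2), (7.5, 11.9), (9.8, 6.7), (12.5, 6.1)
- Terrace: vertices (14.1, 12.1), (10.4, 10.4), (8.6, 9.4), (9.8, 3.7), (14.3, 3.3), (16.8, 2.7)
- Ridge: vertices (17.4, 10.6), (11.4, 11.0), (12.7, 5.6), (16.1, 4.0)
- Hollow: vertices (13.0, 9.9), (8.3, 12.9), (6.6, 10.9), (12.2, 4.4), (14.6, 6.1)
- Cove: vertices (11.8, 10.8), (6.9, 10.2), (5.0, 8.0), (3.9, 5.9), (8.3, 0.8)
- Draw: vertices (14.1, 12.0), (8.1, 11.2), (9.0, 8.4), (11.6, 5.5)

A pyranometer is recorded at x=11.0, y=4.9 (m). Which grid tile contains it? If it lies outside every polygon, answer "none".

Terrace

Cast a ray rightward from (11.0, 4.9). For each polygon, the edges (by vertex number in listed order) whose endpoints lie on opposite sides of y = 4.9, where each meets that height, and whether that is right or left of the point:
Larch: no edge straddles that height → 0 crossings.
Terrace: 3–4 at x≈9.55 (left), 6–1 at x≈16.17 (right) → 1 crossing.
Ridge: 3–4 at x≈14.19 (right), 4–1 at x≈16.28 (right) → 2 crossings.
Hollow: 3–4 at x≈11.77 (right), 4–5 at x≈12.91 (right) → 2 crossings.
Cove: 4–5 at x≈4.76 (left), 5–1 at x≈9.74 (left) → 0 crossings.
Draw: no edge straddles that height → 0 crossings.
Only Terrace has an odd count, so the point is inside Terrace.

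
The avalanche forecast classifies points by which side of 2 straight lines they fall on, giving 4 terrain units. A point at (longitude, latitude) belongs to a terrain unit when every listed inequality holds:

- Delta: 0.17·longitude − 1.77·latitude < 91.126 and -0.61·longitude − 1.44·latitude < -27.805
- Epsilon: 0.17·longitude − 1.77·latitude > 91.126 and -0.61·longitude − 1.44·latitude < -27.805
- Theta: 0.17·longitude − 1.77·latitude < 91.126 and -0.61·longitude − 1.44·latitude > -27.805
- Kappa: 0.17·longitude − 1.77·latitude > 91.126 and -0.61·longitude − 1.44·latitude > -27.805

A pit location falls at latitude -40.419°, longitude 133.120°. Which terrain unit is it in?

0.17·133.120 − 1.77·-40.419 = 94.172, which is > 91.126
-0.61·133.120 − 1.44·-40.419 = -23.000, which is > -27.805
This sign pattern matches Kappa.

Kappa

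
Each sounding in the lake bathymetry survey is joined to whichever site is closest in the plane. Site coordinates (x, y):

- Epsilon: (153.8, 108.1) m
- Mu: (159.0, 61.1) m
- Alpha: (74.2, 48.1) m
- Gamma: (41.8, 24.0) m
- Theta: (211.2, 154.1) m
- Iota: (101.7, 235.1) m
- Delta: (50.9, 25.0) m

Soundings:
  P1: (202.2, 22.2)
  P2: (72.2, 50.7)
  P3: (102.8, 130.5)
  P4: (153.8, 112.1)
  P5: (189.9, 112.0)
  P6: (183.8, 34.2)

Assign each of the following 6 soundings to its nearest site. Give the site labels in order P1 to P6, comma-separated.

Mu, Alpha, Epsilon, Epsilon, Epsilon, Mu

P1 → Mu (d²=3379.45)
P2 → Alpha (d²=10.76)
P3 → Epsilon (d²=3102.76)
P4 → Epsilon (d²=16.00)
P5 → Epsilon (d²=1318.42)
P6 → Mu (d²=1338.65)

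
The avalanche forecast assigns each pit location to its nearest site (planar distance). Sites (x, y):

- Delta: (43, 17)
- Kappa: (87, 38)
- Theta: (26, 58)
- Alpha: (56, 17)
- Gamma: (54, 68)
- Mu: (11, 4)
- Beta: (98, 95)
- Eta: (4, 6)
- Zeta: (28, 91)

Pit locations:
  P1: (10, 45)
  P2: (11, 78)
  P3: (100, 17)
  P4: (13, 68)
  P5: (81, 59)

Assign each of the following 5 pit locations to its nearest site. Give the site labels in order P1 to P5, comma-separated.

Theta, Zeta, Kappa, Theta, Kappa

P1 → Theta (d²=425.00)
P2 → Zeta (d²=458.00)
P3 → Kappa (d²=610.00)
P4 → Theta (d²=269.00)
P5 → Kappa (d²=477.00)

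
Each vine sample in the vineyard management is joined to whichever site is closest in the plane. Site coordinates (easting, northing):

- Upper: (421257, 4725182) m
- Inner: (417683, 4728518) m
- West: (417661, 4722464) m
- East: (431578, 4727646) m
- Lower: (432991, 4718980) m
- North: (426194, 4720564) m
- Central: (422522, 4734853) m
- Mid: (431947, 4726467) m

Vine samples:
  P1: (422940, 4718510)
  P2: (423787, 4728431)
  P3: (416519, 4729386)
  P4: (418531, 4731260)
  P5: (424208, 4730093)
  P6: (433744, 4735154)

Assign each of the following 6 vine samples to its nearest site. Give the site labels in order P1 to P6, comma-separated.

P1 → North (d²=14807432.00)
P2 → Upper (d²=16956901.00)
P3 → Inner (d²=2108320.00)
P4 → Inner (d²=8237668.00)
P5 → Central (d²=25500196.00)
P6 → East (d²=61061620.00)

North, Upper, Inner, Inner, Central, East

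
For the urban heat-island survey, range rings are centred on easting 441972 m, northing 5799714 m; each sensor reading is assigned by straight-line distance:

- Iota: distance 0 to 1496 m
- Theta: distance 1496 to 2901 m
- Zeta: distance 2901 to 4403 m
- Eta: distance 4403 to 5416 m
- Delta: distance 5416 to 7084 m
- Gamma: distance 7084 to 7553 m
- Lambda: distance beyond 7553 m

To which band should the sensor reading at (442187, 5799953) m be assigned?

Iota

Distance = √((442187−441972)² + (5799953−5799714)²) = √(46225.000 + 57121.000) = 321.475 m.
0 ≤ 321.475 < 1496 → Iota.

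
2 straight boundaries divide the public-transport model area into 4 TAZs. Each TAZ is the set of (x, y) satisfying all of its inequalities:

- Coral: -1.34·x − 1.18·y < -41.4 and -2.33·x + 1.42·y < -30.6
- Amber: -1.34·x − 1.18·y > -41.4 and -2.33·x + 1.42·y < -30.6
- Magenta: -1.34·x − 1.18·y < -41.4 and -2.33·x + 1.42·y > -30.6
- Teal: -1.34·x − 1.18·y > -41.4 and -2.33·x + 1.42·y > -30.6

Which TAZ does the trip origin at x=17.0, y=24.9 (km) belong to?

Magenta

-1.34·17.0 − 1.18·24.9 = -52.162, which is < -41.4
-2.33·17.0 + 1.42·24.9 = -4.252, which is > -30.6
This sign pattern matches Magenta.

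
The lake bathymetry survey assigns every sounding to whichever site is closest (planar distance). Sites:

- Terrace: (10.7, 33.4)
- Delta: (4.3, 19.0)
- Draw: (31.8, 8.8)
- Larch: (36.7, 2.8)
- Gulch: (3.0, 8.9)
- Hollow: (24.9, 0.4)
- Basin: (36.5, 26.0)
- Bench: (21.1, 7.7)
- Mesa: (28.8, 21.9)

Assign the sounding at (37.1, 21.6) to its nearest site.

Basin

Squared distances to each site:
Terrace: 836.200; Delta: 1082.600; Draw: 191.930; Larch: 353.600; Gulch: 1324.100; Hollow: 598.280; Basin: 19.720; Bench: 449.210; Mesa: 68.980.
Minimum at Basin.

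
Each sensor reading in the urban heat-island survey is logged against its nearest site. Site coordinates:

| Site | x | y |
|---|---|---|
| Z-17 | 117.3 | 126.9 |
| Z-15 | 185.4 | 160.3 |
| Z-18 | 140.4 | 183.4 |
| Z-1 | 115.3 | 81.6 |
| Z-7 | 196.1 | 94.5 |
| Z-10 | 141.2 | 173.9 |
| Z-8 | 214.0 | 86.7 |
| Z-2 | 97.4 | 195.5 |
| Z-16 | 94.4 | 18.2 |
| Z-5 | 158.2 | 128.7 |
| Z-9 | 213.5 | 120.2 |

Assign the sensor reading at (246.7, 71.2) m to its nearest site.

Squared distances to each site:
Z-17: 19846.850; Z-15: 11696.500; Z-18: 23888.530; Z-1: 17374.120; Z-7: 3103.250; Z-10: 21677.540; Z-8: 1309.540; Z-2: 37740.980; Z-16: 26004.290; Z-5: 11138.500; Z-9: 3503.240.
Minimum at Z-8.

Z-8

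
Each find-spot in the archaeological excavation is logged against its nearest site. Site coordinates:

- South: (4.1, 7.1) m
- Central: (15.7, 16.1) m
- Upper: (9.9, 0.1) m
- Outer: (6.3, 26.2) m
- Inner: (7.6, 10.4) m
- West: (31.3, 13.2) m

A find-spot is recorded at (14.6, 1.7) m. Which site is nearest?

Upper

Squared distances to each site:
South: 139.410; Central: 208.570; Upper: 24.650; Outer: 669.140; Inner: 124.690; West: 411.140.
Minimum at Upper.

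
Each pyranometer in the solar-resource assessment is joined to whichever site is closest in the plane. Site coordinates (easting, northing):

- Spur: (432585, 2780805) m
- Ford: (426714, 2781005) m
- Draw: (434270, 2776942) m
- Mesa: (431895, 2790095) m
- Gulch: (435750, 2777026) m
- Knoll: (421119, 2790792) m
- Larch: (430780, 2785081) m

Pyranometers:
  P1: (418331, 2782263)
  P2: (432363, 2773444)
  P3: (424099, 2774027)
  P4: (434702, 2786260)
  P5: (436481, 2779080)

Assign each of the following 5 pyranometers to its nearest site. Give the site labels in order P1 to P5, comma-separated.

Ford, Draw, Ford, Larch, Gulch

P1 → Ford (d²=71857253.00)
P2 → Draw (d²=15872653.00)
P3 → Ford (d²=55530709.00)
P4 → Larch (d²=16772125.00)
P5 → Gulch (d²=4753277.00)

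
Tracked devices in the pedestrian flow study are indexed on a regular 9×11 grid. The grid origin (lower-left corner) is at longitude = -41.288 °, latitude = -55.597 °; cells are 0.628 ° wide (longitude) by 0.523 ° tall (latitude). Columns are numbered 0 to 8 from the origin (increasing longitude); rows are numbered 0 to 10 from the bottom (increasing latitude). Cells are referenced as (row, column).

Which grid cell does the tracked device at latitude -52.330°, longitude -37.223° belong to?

(6, 6)

Column index: ⌊(-37.223 − -41.288) / 0.628⌋ = ⌊6.473⌋ = 6
Row offset from origin: ⌊(-52.330 − -55.597) / 0.523⌋ = ⌊6.247⌋ = 6 → row 6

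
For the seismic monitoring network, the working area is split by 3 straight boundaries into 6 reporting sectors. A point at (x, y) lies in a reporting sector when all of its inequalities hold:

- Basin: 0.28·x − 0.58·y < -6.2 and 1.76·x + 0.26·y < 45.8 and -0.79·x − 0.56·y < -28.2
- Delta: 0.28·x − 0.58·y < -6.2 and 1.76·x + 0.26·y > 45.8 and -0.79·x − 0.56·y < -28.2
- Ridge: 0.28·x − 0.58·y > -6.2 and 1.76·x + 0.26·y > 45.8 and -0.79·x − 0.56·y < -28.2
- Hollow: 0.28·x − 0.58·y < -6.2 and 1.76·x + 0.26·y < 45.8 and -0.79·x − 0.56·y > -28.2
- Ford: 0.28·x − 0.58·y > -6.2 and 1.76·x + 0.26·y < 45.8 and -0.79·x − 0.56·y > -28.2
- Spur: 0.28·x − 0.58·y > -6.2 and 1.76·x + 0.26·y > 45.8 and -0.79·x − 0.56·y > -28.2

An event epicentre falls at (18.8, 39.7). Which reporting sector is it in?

0.28·18.8 − 0.58·39.7 = -17.762, which is < -6.2
1.76·18.8 + 0.26·39.7 = 43.410, which is < 45.8
-0.79·18.8 − 0.56·39.7 = -37.084, which is < -28.2
This sign pattern matches Basin.

Basin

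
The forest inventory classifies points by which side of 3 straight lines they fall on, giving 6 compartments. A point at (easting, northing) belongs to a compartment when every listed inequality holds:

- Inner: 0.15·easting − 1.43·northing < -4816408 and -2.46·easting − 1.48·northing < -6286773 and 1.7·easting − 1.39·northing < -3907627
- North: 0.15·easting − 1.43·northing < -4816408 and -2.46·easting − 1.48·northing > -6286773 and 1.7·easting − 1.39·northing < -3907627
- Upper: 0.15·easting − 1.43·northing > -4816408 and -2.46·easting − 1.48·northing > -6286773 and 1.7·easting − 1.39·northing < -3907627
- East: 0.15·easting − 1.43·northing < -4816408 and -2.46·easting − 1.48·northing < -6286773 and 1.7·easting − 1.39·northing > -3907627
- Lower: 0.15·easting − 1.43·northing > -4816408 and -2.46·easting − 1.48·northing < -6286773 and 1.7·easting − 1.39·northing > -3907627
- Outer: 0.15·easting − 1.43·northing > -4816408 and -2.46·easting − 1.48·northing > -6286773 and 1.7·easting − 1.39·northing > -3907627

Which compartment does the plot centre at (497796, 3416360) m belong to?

Outer

0.15·497796 − 1.43·3416360 = -4810725.400, which is > -4816408
-2.46·497796 − 1.48·3416360 = -6280790.960, which is > -6286773
1.7·497796 − 1.39·3416360 = -3902487.200, which is > -3907627
This sign pattern matches Outer.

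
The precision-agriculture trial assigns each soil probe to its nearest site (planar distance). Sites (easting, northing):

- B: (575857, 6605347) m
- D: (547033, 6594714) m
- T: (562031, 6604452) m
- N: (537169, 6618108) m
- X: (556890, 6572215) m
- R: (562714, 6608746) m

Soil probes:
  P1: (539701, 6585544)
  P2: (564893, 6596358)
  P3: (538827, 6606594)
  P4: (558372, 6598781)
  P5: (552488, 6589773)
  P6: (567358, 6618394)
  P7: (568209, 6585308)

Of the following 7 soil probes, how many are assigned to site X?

P1 → D
P2 → T
P3 → N
P4 → T
P5 → D
P6 → R
P7 → X
1 of the 7 goes to X.

1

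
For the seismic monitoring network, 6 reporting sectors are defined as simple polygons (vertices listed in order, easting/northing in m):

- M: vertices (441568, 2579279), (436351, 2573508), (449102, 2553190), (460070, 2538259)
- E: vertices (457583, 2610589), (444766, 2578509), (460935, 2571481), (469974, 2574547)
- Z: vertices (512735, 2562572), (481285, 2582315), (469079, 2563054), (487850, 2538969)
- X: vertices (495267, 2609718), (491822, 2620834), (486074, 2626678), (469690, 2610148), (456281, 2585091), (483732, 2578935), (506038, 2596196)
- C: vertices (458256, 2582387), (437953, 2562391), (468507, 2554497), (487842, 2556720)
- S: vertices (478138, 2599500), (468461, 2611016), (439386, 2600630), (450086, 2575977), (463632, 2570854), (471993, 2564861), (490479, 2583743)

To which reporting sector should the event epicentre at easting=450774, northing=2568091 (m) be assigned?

Cast a ray rightward from (450774, 2568091). For each polygon, the edges (by vertex number in listed order) whose endpoints lie on opposite sides of northing = 2568091, where each meets that height, and whether that is right or left of the point:
M: 2–3 at easting≈439750.6 (left), 4–1 at easting≈446614.3 (left) → 0 crossings.
E: no edge straddles that height → 0 crossings.
Z: 1–2 at easting≈503943.4 (right), 2–3 at easting≈472271.0 (right) → 2 crossings.
X: no edge straddles that height → 0 crossings.
C: 1–2 at easting≈443740.5 (left), 4–1 at easting≈474734.8 (right) → 1 crossing.
S: 5–6 at easting≈467486.7 (right), 6–7 at easting≈475155.3 (right) → 2 crossings.
Only C has an odd count, so the point is inside C.

C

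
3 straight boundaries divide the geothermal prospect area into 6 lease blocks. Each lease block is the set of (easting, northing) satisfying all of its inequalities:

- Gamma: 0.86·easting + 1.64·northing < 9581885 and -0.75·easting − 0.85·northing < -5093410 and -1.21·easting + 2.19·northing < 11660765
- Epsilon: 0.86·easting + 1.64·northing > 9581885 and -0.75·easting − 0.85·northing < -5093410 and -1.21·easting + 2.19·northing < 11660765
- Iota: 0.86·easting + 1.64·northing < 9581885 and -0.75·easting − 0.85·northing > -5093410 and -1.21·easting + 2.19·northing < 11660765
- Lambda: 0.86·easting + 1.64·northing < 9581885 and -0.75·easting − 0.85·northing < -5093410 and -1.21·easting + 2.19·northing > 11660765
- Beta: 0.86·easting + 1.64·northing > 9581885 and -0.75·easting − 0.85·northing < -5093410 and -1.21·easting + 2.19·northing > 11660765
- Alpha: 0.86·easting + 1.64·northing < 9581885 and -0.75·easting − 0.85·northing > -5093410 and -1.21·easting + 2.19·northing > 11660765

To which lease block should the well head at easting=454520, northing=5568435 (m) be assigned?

Iota

0.86·454520 + 1.64·5568435 = 9523120.600, which is < 9581885
-0.75·454520 − 0.85·5568435 = -5074059.750, which is > -5093410
-1.21·454520 + 2.19·5568435 = 11644903.450, which is < 11660765
This sign pattern matches Iota.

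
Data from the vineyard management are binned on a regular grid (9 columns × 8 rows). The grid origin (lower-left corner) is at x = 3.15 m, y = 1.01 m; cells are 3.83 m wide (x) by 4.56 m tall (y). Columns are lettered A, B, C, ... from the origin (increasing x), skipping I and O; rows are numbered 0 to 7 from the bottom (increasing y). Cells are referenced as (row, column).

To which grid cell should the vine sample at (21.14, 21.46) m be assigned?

(4, E)

Column index: ⌊(21.14 − 3.15) / 3.83⌋ = ⌊4.697⌋ = 4 → column E
Row offset from origin: ⌊(21.46 − 1.01) / 4.56⌋ = ⌊4.485⌋ = 4 → row 4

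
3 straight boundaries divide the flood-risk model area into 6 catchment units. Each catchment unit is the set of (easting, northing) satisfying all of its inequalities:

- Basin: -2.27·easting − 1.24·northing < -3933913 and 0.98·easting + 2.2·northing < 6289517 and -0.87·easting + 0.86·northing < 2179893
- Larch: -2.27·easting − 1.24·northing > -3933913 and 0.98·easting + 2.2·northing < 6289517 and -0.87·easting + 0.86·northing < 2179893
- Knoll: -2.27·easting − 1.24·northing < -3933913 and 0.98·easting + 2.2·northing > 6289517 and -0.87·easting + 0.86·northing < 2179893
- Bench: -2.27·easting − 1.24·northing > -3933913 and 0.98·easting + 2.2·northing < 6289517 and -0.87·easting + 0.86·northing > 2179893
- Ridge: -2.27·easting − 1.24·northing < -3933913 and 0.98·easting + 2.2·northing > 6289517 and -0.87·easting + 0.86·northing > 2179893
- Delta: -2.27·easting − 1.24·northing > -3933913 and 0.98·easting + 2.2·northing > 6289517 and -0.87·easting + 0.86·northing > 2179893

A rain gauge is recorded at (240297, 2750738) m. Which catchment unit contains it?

Basin

-2.27·240297 − 1.24·2750738 = -3956389.310, which is < -3933913
0.98·240297 + 2.2·2750738 = 6287114.660, which is < 6289517
-0.87·240297 + 0.86·2750738 = 2156576.290, which is < 2179893
This sign pattern matches Basin.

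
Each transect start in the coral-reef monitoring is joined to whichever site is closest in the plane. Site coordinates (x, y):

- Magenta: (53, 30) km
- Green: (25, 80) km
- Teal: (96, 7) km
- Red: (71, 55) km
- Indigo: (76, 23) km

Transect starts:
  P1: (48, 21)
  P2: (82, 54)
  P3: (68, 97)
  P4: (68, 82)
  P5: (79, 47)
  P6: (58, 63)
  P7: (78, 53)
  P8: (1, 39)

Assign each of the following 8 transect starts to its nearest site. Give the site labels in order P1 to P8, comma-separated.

Magenta, Red, Red, Red, Red, Red, Red, Green

P1 → Magenta (d²=106.00)
P2 → Red (d²=122.00)
P3 → Red (d²=1773.00)
P4 → Red (d²=738.00)
P5 → Red (d²=128.00)
P6 → Red (d²=233.00)
P7 → Red (d²=53.00)
P8 → Green (d²=2257.00)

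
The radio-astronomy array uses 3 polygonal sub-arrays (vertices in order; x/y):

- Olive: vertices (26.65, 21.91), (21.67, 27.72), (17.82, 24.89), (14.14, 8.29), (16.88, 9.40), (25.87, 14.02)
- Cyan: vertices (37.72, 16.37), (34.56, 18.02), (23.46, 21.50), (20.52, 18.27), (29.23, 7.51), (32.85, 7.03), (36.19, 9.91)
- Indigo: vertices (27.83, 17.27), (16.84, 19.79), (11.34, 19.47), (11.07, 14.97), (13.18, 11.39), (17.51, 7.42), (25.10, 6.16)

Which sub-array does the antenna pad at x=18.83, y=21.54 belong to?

Olive

Cast a ray rightward from (18.83, 21.54). For each polygon, the edges (by vertex number in listed order) whose endpoints lie on opposite sides of y = 21.54, where each meets that height, and whether that is right or left of the point:
Olive: 3–4 at x≈17.077 (left), 6–1 at x≈26.613 (right) → 1 crossing.
Cyan: no edge straddles that height → 0 crossings.
Indigo: no edge straddles that height → 0 crossings.
Only Olive has an odd count, so the point is inside Olive.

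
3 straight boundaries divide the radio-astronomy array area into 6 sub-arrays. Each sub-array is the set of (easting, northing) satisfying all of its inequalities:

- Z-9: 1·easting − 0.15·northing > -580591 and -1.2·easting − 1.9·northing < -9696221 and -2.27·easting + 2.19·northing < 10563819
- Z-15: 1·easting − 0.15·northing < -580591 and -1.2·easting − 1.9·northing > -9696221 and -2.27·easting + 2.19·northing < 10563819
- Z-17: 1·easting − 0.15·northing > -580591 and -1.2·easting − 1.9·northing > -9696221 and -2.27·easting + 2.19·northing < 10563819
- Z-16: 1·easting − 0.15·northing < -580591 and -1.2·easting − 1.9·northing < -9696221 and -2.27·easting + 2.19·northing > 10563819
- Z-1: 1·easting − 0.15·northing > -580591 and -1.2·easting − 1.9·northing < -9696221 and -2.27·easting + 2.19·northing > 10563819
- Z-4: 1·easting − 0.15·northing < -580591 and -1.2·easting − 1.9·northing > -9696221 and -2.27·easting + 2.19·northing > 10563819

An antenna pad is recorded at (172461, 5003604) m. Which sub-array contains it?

Z-1

1·172461 − 0.15·5003604 = -578079.600, which is > -580591
-1.2·172461 − 1.9·5003604 = -9713800.800, which is < -9696221
-2.27·172461 + 2.19·5003604 = 10566406.290, which is > 10563819
This sign pattern matches Z-1.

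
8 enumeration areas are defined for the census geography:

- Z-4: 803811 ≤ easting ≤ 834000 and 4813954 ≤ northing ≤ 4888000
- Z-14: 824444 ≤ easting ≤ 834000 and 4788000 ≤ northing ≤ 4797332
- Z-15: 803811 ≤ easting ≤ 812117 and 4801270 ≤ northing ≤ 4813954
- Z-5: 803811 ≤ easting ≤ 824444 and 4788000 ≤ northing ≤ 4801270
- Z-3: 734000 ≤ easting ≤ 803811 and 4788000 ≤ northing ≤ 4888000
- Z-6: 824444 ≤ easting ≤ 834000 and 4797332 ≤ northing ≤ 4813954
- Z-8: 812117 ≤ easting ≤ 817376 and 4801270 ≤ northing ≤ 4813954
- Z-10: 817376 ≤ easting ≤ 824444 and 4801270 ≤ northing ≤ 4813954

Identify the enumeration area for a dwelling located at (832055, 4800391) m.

The point has easting = 832055 and northing = 4800391.
Only Z-6 satisfies 824444 ≤ easting ≤ 834000 and 4797332 ≤ northing ≤ 4813954.

Z-6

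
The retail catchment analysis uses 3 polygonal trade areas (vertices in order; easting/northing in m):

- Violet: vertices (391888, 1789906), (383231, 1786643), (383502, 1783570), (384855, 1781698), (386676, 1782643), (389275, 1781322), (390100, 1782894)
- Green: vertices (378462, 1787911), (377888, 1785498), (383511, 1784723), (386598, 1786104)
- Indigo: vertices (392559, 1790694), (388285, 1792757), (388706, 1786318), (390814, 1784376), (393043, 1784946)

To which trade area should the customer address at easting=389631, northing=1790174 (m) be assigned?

Indigo

Cast a ray rightward from (389631, 1790174). For each polygon, the edges (by vertex number in listed order) whose endpoints lie on opposite sides of northing = 1790174, where each meets that height, and whether that is right or left of the point:
Violet: no edge straddles that height → 0 crossings.
Green: no edge straddles that height → 0 crossings.
Indigo: 2–3 at easting≈388453.9 (left), 5–1 at easting≈392602.8 (right) → 1 crossing.
Only Indigo has an odd count, so the point is inside Indigo.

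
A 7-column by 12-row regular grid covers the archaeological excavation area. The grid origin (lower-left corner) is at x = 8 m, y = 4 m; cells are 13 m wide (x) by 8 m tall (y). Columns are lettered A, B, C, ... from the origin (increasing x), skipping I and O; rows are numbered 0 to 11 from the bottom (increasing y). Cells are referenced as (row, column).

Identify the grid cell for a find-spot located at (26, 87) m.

Column index: ⌊(26 − 8) / 13⌋ = ⌊1.385⌋ = 1 → column B
Row offset from origin: ⌊(87 − 4) / 8⌋ = ⌊10.375⌋ = 10 → row 10

(10, B)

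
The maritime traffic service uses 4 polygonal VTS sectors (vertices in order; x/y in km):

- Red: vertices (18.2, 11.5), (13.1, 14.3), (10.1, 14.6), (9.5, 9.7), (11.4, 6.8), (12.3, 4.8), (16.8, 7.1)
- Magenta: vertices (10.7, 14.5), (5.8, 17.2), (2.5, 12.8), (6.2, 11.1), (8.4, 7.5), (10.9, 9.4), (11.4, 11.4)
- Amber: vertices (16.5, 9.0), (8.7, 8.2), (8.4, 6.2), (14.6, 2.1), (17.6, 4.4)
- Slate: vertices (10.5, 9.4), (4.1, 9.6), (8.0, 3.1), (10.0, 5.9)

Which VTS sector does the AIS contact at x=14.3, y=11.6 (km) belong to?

Cast a ray rightward from (14.3, 11.6). For each polygon, the edges (by vertex number in listed order) whose endpoints lie on opposite sides of y = 11.6, where each meets that height, and whether that is right or left of the point:
Red: 1–2 at x≈18.02 (right), 3–4 at x≈9.73 (left) → 1 crossing.
Magenta: 3–4 at x≈5.11 (left), 7–1 at x≈11.35 (left) → 0 crossings.
Amber: no edge straddles that height → 0 crossings.
Slate: no edge straddles that height → 0 crossings.
Only Red has an odd count, so the point is inside Red.

Red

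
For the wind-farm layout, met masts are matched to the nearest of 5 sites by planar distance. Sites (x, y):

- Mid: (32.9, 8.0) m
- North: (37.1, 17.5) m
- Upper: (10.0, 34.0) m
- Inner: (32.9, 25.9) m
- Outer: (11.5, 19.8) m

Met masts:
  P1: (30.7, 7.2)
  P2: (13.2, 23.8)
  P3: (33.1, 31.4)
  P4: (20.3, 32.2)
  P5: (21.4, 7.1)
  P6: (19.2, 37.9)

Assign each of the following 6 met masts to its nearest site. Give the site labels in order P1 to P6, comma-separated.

P1 → Mid (d²=5.48)
P2 → Outer (d²=18.89)
P3 → Inner (d²=30.29)
P4 → Upper (d²=109.33)
P5 → Mid (d²=133.06)
P6 → Upper (d²=99.85)

Mid, Outer, Inner, Upper, Mid, Upper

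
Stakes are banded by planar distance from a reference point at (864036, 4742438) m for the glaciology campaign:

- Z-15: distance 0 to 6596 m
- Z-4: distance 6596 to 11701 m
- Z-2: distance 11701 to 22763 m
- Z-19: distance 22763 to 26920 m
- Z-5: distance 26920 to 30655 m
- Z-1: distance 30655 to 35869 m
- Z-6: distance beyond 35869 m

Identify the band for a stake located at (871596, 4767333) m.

Distance = √((871596−864036)² + (4767333−4742438)²) = √(57153600.000 + 619761025.000) = 26017.583 m.
22763 ≤ 26017.583 < 26920 → Z-19.

Z-19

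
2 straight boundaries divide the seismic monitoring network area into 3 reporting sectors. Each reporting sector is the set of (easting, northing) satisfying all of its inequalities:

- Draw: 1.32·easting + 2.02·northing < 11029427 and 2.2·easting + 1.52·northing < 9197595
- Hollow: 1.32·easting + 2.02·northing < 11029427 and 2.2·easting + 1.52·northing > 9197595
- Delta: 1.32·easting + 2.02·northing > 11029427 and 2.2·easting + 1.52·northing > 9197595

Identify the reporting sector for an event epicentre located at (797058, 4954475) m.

Delta

1.32·797058 + 2.02·4954475 = 11060156.060, which is > 11029427
2.2·797058 + 1.52·4954475 = 9284329.600, which is > 9197595
This sign pattern matches Delta.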